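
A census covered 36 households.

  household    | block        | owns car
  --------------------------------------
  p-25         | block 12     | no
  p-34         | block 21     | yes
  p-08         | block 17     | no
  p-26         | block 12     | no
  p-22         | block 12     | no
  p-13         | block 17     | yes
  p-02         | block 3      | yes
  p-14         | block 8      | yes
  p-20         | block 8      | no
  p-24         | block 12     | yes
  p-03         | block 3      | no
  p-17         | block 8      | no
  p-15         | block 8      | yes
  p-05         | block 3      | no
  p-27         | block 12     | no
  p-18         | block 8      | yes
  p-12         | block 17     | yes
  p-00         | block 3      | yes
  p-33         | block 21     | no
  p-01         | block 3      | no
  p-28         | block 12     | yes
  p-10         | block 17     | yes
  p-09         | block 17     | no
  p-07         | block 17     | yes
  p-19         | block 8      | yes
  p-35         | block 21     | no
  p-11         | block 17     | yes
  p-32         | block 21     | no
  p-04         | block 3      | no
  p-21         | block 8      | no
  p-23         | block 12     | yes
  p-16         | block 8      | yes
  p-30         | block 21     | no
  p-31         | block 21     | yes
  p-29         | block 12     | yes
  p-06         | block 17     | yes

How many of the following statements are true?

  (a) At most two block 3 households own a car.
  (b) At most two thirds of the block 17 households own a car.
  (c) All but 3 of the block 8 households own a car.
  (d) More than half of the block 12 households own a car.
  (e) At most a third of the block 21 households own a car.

3

(a) block 3: |A| = 6, |A ∩ B| = 2; needs |A ∩ B| ≤ 2 — true.
(b) block 17: |A| = 8, |A ∩ B| = 6; needs |A ∩ B| / |A| ≤ 2/3 — false.
(c) block 8: |A| = 8, |A ∩ B| = 5; needs |A ∖ B| = 3 — true.
(d) block 12: |A| = 8, |A ∩ B| = 4; needs |A ∩ B| > |A ∖ B| — false.
(e) block 21: |A| = 6, |A ∩ B| = 2; needs |A ∩ B| / |A| ≤ 1/3 — true.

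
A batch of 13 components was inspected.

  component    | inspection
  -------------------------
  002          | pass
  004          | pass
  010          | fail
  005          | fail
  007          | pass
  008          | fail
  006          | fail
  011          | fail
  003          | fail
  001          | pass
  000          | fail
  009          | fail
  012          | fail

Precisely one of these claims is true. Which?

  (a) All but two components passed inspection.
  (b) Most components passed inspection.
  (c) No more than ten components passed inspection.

|A| = 13, |A ∩ B| = 4, |A ∖ B| = 9.
(a) requires |A ∖ B| = 2: false.
(b) requires |A ∩ B| > |A ∖ B|: false.
(c) requires |A ∩ B| ≤ 10: true.

(c)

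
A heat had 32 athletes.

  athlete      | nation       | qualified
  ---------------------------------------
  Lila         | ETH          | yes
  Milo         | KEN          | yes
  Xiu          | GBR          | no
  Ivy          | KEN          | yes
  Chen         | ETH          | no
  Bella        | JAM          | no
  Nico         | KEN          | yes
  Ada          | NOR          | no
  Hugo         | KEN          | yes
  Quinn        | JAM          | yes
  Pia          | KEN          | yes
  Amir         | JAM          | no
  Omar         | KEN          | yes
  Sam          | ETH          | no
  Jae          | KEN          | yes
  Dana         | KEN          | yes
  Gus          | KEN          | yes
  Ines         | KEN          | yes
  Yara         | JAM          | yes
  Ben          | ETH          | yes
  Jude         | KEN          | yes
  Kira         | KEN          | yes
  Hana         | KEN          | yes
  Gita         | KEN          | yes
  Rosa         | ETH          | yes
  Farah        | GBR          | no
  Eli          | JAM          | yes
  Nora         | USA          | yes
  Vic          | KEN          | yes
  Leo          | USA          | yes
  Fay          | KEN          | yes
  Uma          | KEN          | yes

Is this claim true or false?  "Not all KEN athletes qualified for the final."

False

The determiner here denotes the relation: A ⊄ B (|A ∖ B| ≥ 1).
|A| = 17, |A ∩ B| = 17, |A ∖ B| = 0.
So the statement is false.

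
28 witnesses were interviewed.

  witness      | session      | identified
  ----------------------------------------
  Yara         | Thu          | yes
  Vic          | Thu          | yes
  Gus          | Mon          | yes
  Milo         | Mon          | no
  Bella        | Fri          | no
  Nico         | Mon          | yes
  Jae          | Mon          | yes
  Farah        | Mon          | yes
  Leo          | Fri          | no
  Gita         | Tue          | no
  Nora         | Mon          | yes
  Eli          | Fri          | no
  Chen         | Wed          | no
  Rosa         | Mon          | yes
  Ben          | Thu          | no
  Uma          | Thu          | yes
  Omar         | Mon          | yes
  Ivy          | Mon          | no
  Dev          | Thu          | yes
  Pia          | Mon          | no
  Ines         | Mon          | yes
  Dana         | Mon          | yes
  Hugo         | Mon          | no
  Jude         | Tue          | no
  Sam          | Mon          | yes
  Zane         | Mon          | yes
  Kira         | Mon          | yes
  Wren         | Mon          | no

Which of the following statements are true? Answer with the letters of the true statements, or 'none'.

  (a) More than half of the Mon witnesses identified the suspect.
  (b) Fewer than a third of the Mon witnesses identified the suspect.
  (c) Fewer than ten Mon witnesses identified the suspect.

(a)

|A| = 17, |A ∩ B| = 12, |A ∖ B| = 5.
(a) |A ∩ B| > |A ∖ B|: holds.
(b) |A ∩ B| / |A| < 1/3: fails.
(c) |A ∩ B| < 10: fails.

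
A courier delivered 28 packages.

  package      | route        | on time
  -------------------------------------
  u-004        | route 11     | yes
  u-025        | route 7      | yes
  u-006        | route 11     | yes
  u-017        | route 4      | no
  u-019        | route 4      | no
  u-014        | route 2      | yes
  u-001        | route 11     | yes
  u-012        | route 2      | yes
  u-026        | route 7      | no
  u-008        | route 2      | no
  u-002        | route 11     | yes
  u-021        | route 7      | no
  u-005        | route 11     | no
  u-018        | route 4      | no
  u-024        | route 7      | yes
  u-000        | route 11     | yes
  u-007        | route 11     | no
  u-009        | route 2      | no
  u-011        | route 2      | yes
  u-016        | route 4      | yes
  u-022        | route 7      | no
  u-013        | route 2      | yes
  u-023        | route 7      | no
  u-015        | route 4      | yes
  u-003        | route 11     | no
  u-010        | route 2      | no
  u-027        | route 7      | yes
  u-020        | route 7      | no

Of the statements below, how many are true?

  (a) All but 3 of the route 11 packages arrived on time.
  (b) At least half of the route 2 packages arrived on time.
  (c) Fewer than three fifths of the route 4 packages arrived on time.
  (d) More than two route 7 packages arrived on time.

4

(a) route 11: |A| = 8, |A ∩ B| = 5; needs |A ∖ B| = 3 — true.
(b) route 2: |A| = 7, |A ∩ B| = 4; needs |A ∩ B| ≥ |A ∖ B| — true.
(c) route 4: |A| = 5, |A ∩ B| = 2; needs |A ∩ B| / |A| < 3/5 — true.
(d) route 7: |A| = 8, |A ∩ B| = 3; needs |A ∩ B| > 2 — true.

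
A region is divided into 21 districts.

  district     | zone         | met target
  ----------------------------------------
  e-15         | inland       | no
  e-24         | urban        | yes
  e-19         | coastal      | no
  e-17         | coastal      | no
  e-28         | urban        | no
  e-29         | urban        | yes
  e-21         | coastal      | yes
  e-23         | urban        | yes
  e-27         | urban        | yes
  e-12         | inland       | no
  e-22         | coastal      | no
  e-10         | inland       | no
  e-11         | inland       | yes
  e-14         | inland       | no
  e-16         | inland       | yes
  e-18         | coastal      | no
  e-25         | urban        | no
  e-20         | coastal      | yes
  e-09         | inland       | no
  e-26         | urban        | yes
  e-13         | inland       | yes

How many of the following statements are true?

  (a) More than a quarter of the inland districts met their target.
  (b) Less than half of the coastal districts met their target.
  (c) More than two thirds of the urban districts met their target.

3

(a) inland: |A| = 8, |A ∩ B| = 3; needs |A ∩ B| / |A| > 1/4 — true.
(b) coastal: |A| = 6, |A ∩ B| = 2; needs |A ∩ B| < |A ∖ B| — true.
(c) urban: |A| = 7, |A ∩ B| = 5; needs |A ∩ B| / |A| > 2/3 — true.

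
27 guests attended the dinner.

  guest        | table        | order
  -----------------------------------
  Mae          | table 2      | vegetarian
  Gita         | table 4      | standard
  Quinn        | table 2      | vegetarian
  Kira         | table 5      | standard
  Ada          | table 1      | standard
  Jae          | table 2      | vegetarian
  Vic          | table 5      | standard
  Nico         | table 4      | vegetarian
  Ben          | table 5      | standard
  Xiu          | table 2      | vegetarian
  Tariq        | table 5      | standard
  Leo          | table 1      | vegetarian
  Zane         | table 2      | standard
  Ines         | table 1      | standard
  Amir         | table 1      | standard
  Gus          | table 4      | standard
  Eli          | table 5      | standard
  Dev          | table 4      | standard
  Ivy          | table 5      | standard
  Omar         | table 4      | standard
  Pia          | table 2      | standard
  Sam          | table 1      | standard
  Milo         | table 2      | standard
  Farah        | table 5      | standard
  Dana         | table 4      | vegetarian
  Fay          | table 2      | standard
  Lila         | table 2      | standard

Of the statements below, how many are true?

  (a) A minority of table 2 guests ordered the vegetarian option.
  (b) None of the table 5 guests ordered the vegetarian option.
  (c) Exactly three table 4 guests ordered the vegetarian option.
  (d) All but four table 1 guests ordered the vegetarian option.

(a) table 2: |A| = 9, |A ∩ B| = 4; needs |A ∩ B| < |A ∖ B| — true.
(b) table 5: |A| = 7, |A ∩ B| = 0; needs A ∩ B = ∅ (|A ∩ B| = 0) — true.
(c) table 4: |A| = 6, |A ∩ B| = 2; needs |A ∩ B| = 3 — false.
(d) table 1: |A| = 5, |A ∩ B| = 1; needs |A ∖ B| = 4 — true.

3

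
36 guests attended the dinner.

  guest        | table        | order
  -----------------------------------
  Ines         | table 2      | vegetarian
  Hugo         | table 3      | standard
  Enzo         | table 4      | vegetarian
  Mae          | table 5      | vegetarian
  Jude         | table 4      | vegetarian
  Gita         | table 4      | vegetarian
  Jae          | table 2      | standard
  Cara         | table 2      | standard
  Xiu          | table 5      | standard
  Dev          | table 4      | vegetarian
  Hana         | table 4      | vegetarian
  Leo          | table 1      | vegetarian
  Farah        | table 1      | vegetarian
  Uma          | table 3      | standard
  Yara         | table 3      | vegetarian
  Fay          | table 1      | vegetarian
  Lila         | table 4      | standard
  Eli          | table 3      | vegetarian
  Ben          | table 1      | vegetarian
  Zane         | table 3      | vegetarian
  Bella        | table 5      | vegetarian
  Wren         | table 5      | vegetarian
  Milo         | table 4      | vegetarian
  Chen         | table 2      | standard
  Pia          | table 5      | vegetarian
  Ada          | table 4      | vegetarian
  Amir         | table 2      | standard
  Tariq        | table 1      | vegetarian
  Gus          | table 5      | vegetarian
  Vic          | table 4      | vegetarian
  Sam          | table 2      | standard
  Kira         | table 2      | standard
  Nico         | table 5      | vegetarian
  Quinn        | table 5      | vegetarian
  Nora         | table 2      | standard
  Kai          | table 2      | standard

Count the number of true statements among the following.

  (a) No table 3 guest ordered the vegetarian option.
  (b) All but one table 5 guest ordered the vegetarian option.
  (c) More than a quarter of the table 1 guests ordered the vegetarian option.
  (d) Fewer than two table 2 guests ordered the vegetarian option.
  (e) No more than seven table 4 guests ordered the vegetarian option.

(a) table 3: |A| = 5, |A ∩ B| = 3; needs A ∩ B = ∅ (|A ∩ B| = 0) — false.
(b) table 5: |A| = 8, |A ∩ B| = 7; needs |A ∖ B| = 1 — true.
(c) table 1: |A| = 5, |A ∩ B| = 5; needs |A ∩ B| / |A| > 1/4 — true.
(d) table 2: |A| = 9, |A ∩ B| = 1; needs |A ∩ B| < 2 — true.
(e) table 4: |A| = 9, |A ∩ B| = 8; needs |A ∩ B| ≤ 7 — false.

3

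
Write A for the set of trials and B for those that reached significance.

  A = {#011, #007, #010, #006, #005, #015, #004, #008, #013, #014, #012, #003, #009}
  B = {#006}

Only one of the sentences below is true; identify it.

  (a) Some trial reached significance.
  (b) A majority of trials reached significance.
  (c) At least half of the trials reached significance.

|A| = 13, |A ∩ B| = 1, |A ∖ B| = 12.
(a) requires A ∩ B ≠ ∅ (|A ∩ B| ≥ 1): true.
(b) requires |A ∩ B| > |A ∖ B|: false.
(c) requires |A ∩ B| ≥ |A ∖ B|: false.

(a)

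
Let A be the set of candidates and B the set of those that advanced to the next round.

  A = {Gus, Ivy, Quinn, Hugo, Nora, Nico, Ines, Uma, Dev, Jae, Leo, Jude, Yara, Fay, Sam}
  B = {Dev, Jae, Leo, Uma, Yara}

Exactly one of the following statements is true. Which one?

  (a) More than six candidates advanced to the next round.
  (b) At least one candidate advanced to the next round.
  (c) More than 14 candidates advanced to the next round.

|A| = 15, |A ∩ B| = 5, |A ∖ B| = 10.
(a) requires |A ∩ B| > 6: false.
(b) requires A ∩ B ≠ ∅ (|A ∩ B| ≥ 1): true.
(c) requires |A ∩ B| > 14: false.

(b)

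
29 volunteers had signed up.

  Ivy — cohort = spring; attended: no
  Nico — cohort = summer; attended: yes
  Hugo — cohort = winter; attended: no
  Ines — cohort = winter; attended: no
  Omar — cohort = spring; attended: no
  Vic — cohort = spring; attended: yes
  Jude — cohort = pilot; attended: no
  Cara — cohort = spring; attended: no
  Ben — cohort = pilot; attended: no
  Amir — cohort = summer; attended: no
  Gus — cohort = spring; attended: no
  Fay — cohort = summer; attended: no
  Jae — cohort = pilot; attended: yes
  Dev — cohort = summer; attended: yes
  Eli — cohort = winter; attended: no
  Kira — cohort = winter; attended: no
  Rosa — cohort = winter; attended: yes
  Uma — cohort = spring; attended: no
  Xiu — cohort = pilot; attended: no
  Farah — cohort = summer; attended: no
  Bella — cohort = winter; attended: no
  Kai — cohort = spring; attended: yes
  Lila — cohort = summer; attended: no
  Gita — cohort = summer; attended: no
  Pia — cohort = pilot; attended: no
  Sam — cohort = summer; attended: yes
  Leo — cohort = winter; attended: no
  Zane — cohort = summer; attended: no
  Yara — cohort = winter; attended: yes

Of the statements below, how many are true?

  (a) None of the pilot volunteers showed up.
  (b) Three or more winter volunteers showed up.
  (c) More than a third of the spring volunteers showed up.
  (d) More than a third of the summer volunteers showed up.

(a) pilot: |A| = 5, |A ∩ B| = 1; needs A ∩ B = ∅ (|A ∩ B| = 0) — false.
(b) winter: |A| = 8, |A ∩ B| = 2; needs |A ∩ B| ≥ 3 — false.
(c) spring: |A| = 7, |A ∩ B| = 2; needs |A ∩ B| / |A| > 1/3 — false.
(d) summer: |A| = 9, |A ∩ B| = 3; needs |A ∩ B| / |A| > 1/3 — false.

0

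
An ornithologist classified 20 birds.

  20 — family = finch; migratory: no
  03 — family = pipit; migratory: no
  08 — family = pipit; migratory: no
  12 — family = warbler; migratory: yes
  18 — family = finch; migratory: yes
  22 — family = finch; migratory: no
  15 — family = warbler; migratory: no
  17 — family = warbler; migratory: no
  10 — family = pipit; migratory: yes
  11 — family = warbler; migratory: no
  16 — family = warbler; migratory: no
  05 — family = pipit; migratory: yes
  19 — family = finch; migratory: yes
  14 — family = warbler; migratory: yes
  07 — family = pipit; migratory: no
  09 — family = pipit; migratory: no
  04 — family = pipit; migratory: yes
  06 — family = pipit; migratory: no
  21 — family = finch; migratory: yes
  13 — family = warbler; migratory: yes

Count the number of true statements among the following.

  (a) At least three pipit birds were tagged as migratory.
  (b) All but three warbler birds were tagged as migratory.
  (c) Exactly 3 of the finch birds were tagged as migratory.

2

(a) pipit: |A| = 8, |A ∩ B| = 3; needs |A ∩ B| ≥ 3 — true.
(b) warbler: |A| = 7, |A ∩ B| = 3; needs |A ∖ B| = 3 — false.
(c) finch: |A| = 5, |A ∩ B| = 3; needs |A ∩ B| = 3 — true.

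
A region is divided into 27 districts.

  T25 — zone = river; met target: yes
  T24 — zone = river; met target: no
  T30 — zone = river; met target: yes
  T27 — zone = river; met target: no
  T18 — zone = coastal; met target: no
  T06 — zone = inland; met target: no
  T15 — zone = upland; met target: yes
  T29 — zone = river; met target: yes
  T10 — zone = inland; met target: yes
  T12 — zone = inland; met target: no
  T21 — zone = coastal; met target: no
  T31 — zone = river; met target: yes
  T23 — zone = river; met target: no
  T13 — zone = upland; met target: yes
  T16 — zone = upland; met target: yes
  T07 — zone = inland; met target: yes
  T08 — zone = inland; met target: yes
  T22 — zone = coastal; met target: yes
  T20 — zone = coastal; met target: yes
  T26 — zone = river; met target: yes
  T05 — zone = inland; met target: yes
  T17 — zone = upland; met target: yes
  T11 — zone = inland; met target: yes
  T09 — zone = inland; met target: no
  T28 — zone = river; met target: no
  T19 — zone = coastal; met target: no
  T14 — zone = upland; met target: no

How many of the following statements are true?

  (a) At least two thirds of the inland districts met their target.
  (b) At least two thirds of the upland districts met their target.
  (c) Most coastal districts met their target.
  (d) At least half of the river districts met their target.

(a) inland: |A| = 8, |A ∩ B| = 5; needs |A ∩ B| / |A| ≥ 2/3 — false.
(b) upland: |A| = 5, |A ∩ B| = 4; needs |A ∩ B| / |A| ≥ 2/3 — true.
(c) coastal: |A| = 5, |A ∩ B| = 2; needs |A ∩ B| > |A ∖ B| — false.
(d) river: |A| = 9, |A ∩ B| = 5; needs |A ∩ B| ≥ |A ∖ B| — true.

2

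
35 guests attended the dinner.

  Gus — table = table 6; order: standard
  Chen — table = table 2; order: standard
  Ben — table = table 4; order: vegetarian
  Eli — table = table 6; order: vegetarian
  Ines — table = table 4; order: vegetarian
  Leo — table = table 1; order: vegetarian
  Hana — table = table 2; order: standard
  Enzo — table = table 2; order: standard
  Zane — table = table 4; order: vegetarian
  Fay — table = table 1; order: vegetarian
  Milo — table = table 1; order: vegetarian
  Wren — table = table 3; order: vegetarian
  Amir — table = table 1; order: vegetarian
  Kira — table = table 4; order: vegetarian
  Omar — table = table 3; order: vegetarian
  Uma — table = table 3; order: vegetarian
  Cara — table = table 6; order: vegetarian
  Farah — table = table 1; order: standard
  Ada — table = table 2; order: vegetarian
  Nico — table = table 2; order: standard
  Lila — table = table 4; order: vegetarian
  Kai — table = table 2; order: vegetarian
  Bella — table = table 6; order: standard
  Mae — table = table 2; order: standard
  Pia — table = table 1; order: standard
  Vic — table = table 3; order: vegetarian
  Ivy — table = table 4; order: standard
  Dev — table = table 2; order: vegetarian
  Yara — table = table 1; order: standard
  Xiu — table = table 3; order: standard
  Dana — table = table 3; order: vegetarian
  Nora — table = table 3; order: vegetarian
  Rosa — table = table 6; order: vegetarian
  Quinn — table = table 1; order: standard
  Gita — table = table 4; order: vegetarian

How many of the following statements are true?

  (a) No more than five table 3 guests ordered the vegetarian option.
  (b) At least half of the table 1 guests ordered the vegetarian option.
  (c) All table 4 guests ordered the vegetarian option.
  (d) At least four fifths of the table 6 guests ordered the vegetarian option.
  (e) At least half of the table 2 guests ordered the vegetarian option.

1

(a) table 3: |A| = 7, |A ∩ B| = 6; needs |A ∩ B| ≤ 5 — false.
(b) table 1: |A| = 8, |A ∩ B| = 4; needs |A ∩ B| ≥ |A ∖ B| — true.
(c) table 4: |A| = 7, |A ∩ B| = 6; needs A ⊆ B, i.e. every element of A is in B (|A ∖ B| = 0) — false.
(d) table 6: |A| = 5, |A ∩ B| = 3; needs |A ∩ B| / |A| ≥ 4/5 — false.
(e) table 2: |A| = 8, |A ∩ B| = 3; needs |A ∩ B| ≥ |A ∖ B| — false.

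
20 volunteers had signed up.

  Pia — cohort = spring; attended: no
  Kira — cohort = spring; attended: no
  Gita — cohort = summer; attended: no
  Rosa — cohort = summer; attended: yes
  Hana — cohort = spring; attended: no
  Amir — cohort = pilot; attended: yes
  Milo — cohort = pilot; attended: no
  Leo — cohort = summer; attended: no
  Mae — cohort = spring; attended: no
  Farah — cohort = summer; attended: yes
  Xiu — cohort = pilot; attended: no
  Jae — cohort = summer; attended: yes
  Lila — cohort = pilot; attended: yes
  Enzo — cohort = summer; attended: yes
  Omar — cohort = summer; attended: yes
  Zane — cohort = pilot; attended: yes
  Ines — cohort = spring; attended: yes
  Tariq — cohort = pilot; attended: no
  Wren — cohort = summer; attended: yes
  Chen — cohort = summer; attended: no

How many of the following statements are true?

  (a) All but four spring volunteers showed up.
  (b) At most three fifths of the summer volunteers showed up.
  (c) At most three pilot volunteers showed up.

2

(a) spring: |A| = 5, |A ∩ B| = 1; needs |A ∖ B| = 4 — true.
(b) summer: |A| = 9, |A ∩ B| = 6; needs |A ∩ B| / |A| ≤ 3/5 — false.
(c) pilot: |A| = 6, |A ∩ B| = 3; needs |A ∩ B| ≤ 3 — true.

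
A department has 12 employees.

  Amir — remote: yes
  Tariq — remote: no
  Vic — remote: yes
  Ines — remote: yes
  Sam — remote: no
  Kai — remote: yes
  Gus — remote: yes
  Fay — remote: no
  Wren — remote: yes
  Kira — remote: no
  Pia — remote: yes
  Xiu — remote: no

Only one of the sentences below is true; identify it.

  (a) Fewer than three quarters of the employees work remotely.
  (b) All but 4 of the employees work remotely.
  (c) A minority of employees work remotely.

(a)

|A| = 12, |A ∩ B| = 7, |A ∖ B| = 5.
(a) requires |A ∩ B| / |A| < 3/4: true.
(b) requires |A ∖ B| = 4: false.
(c) requires |A ∩ B| < |A ∖ B|: false.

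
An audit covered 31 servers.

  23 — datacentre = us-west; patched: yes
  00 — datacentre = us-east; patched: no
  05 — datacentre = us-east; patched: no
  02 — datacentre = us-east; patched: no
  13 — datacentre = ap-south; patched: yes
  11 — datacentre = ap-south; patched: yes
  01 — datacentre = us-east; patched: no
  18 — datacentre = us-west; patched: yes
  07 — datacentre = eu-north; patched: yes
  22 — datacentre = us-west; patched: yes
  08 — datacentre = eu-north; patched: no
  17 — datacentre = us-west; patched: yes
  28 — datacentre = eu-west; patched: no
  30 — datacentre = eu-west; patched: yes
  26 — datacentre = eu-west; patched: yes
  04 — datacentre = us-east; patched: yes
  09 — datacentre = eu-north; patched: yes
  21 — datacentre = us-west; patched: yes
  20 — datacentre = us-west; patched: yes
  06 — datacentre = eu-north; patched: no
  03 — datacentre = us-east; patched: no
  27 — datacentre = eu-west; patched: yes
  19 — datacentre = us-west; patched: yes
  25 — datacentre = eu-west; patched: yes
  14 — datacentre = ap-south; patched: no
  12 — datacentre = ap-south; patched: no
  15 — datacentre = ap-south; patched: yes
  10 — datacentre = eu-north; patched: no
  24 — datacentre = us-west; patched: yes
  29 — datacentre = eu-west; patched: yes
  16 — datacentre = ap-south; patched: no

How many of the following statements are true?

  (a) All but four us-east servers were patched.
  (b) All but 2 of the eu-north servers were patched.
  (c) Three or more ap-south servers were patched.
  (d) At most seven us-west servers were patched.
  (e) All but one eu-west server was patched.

(a) us-east: |A| = 6, |A ∩ B| = 1; needs |A ∖ B| = 4 — false.
(b) eu-north: |A| = 5, |A ∩ B| = 2; needs |A ∖ B| = 2 — false.
(c) ap-south: |A| = 6, |A ∩ B| = 3; needs |A ∩ B| ≥ 3 — true.
(d) us-west: |A| = 8, |A ∩ B| = 8; needs |A ∩ B| ≤ 7 — false.
(e) eu-west: |A| = 6, |A ∩ B| = 5; needs |A ∖ B| = 1 — true.

2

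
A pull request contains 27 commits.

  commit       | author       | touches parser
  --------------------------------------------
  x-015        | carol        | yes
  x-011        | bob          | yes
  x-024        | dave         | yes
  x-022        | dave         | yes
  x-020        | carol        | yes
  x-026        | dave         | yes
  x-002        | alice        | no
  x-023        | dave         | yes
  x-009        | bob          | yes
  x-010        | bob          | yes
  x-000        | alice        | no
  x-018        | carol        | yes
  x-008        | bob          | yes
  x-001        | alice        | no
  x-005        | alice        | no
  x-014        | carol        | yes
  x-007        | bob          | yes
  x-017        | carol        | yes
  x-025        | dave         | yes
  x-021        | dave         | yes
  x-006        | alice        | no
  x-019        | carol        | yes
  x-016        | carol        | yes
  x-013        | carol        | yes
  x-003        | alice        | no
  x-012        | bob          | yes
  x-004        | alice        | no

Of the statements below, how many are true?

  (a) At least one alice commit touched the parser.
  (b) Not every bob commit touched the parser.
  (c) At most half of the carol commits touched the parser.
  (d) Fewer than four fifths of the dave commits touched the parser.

0

(a) alice: |A| = 7, |A ∩ B| = 0; needs A ∩ B ≠ ∅ (|A ∩ B| ≥ 1) — false.
(b) bob: |A| = 6, |A ∩ B| = 6; needs A ⊄ B (|A ∖ B| ≥ 1) — false.
(c) carol: |A| = 8, |A ∩ B| = 8; needs |A ∩ B| ≤ |A ∖ B| — false.
(d) dave: |A| = 6, |A ∩ B| = 6; needs |A ∩ B| / |A| < 4/5 — false.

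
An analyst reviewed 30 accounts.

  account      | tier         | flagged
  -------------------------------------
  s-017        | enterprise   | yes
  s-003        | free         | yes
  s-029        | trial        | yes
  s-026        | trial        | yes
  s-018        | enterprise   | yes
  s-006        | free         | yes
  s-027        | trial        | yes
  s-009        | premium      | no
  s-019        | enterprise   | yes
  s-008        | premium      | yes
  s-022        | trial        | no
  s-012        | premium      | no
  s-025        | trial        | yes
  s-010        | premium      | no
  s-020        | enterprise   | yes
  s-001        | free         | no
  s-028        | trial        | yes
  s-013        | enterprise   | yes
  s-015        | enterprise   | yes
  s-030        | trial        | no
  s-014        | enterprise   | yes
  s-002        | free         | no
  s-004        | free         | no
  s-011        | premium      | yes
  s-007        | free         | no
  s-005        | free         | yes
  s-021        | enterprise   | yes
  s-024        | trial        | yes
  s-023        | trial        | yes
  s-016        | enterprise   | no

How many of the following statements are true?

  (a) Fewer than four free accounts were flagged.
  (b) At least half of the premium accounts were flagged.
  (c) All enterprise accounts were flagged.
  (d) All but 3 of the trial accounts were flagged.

(a) free: |A| = 7, |A ∩ B| = 3; needs |A ∩ B| < 4 — true.
(b) premium: |A| = 5, |A ∩ B| = 2; needs |A ∩ B| ≥ |A ∖ B| — false.
(c) enterprise: |A| = 9, |A ∩ B| = 8; needs A ⊆ B, i.e. every element of A is in B (|A ∖ B| = 0) — false.
(d) trial: |A| = 9, |A ∩ B| = 7; needs |A ∖ B| = 3 — false.

1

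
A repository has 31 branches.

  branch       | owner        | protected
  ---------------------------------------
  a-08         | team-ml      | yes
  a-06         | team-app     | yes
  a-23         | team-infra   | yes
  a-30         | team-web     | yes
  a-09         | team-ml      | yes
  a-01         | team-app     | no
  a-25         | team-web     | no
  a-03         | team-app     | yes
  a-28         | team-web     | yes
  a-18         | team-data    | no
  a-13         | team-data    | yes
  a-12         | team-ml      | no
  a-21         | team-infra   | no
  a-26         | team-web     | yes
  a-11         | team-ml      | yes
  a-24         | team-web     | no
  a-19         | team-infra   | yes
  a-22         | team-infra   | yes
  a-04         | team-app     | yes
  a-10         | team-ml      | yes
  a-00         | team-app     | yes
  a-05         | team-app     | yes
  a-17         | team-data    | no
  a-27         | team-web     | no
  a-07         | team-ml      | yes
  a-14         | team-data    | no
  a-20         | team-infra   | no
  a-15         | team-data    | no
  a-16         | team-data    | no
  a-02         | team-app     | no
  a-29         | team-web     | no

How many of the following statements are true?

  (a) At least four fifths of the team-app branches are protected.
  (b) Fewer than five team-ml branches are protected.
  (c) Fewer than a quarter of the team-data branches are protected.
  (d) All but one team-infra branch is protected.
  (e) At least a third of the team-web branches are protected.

2

(a) team-app: |A| = 7, |A ∩ B| = 5; needs |A ∩ B| / |A| ≥ 4/5 — false.
(b) team-ml: |A| = 6, |A ∩ B| = 5; needs |A ∩ B| < 5 — false.
(c) team-data: |A| = 6, |A ∩ B| = 1; needs |A ∩ B| / |A| < 1/4 — true.
(d) team-infra: |A| = 5, |A ∩ B| = 3; needs |A ∖ B| = 1 — false.
(e) team-web: |A| = 7, |A ∩ B| = 3; needs |A ∩ B| / |A| ≥ 1/3 — true.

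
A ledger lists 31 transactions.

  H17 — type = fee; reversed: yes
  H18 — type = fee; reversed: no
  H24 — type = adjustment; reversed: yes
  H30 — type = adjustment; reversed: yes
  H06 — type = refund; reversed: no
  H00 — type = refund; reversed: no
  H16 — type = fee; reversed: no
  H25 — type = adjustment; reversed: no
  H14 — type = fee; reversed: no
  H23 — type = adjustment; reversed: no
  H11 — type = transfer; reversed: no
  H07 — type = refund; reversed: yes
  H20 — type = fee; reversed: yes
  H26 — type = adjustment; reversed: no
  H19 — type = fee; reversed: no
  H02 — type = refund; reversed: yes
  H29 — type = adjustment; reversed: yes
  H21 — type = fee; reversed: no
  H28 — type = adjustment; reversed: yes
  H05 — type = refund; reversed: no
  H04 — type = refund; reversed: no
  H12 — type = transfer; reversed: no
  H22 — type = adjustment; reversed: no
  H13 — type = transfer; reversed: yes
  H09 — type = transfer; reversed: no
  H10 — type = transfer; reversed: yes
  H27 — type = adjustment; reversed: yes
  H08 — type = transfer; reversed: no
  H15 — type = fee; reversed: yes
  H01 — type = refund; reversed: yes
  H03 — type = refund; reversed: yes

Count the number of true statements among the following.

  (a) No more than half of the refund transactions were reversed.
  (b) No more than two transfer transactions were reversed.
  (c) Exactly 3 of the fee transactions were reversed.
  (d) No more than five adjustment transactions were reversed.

(a) refund: |A| = 8, |A ∩ B| = 4; needs |A ∩ B| ≤ |A ∖ B| — true.
(b) transfer: |A| = 6, |A ∩ B| = 2; needs |A ∩ B| ≤ 2 — true.
(c) fee: |A| = 8, |A ∩ B| = 3; needs |A ∩ B| = 3 — true.
(d) adjustment: |A| = 9, |A ∩ B| = 5; needs |A ∩ B| ≤ 5 — true.

4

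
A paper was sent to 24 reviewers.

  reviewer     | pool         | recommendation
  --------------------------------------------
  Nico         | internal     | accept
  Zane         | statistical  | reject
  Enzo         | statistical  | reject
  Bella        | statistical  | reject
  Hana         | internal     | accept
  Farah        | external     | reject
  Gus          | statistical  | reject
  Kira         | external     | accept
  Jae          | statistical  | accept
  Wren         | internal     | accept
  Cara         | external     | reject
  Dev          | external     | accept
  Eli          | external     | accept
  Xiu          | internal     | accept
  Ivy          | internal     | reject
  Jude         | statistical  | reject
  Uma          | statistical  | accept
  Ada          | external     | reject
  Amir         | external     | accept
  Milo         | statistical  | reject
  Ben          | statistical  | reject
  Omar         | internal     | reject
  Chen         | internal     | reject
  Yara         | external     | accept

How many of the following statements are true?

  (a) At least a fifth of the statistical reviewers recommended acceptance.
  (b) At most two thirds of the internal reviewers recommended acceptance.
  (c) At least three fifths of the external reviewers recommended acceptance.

3

(a) statistical: |A| = 9, |A ∩ B| = 2; needs |A ∩ B| / |A| ≥ 1/5 — true.
(b) internal: |A| = 7, |A ∩ B| = 4; needs |A ∩ B| / |A| ≤ 2/3 — true.
(c) external: |A| = 8, |A ∩ B| = 5; needs |A ∩ B| / |A| ≥ 3/5 — true.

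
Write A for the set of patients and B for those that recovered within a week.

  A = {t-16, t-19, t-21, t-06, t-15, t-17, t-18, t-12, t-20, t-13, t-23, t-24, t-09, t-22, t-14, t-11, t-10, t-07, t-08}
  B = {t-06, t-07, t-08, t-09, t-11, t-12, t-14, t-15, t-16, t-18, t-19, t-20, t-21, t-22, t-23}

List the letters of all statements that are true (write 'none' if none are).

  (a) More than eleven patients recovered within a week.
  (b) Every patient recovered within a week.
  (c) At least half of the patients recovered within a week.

|A| = 19, |A ∩ B| = 15, |A ∖ B| = 4.
(a) |A ∩ B| > 11: holds.
(b) A ⊆ B, i.e. every element of A is in B (|A ∖ B| = 0): fails.
(c) |A ∩ B| ≥ |A ∖ B|: holds.

(a), (c)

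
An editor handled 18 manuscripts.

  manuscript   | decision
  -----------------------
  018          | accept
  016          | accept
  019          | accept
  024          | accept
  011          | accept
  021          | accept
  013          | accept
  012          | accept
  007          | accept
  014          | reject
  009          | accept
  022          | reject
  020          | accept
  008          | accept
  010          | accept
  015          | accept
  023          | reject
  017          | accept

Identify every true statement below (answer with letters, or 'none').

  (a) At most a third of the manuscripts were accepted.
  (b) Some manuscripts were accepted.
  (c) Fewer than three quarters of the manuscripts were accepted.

(b)

|A| = 18, |A ∩ B| = 15, |A ∖ B| = 3.
(a) |A ∩ B| / |A| ≤ 1/3: fails.
(b) A ∩ B ≠ ∅ (|A ∩ B| ≥ 1): holds.
(c) |A ∩ B| / |A| < 3/4: fails.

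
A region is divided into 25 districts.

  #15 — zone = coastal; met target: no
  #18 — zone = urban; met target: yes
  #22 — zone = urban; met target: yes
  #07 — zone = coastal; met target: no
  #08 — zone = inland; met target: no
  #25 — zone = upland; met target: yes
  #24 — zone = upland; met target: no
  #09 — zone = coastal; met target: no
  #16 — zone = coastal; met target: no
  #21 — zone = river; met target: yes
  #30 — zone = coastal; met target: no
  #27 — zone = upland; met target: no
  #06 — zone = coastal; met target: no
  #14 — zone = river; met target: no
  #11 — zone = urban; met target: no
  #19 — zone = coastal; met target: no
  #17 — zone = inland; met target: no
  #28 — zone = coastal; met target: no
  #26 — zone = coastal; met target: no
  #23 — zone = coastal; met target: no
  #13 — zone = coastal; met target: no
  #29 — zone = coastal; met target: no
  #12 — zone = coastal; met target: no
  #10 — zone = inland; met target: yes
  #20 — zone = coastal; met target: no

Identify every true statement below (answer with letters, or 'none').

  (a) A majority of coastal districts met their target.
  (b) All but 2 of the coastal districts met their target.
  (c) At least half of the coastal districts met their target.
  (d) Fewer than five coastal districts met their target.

(d)

|A| = 14, |A ∩ B| = 0, |A ∖ B| = 14.
(a) |A ∩ B| > |A ∖ B|: fails.
(b) |A ∖ B| = 2: fails.
(c) |A ∩ B| ≥ |A ∖ B|: fails.
(d) |A ∩ B| < 5: holds.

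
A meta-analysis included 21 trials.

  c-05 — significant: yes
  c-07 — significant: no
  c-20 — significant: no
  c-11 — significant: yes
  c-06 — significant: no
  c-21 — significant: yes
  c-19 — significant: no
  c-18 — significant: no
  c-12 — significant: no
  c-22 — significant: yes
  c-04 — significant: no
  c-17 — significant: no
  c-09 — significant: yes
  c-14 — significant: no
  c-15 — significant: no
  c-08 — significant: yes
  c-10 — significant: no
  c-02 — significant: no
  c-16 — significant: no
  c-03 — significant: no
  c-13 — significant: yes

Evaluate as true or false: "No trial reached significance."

False

'No trial reached significance' holds iff A ∩ B = ∅ (|A ∩ B| = 0).
|A| = 21, |A ∩ B| = 7, |A ∖ B| = 14.
So the statement is false.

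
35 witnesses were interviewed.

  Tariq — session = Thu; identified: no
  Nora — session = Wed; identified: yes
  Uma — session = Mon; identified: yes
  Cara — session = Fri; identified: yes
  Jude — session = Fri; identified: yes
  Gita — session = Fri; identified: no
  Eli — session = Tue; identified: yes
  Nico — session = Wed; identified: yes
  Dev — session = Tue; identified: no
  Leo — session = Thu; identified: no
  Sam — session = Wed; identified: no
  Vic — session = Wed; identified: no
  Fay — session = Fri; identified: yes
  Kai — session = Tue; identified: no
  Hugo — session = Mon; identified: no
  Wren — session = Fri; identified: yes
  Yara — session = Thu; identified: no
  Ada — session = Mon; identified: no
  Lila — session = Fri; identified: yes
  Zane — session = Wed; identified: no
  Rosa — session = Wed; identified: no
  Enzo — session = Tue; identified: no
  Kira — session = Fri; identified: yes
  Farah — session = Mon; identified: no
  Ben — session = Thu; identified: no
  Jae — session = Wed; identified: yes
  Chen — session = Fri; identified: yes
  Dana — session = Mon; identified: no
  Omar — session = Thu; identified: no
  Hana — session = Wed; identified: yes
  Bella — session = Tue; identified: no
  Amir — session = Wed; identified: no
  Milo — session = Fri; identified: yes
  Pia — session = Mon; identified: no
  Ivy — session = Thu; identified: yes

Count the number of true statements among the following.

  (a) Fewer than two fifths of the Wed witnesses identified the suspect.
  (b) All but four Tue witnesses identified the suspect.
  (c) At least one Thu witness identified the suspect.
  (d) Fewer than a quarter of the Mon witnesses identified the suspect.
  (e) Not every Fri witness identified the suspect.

4

(a) Wed: |A| = 9, |A ∩ B| = 4; needs |A ∩ B| / |A| < 2/5 — false.
(b) Tue: |A| = 5, |A ∩ B| = 1; needs |A ∖ B| = 4 — true.
(c) Thu: |A| = 6, |A ∩ B| = 1; needs A ∩ B ≠ ∅ (|A ∩ B| ≥ 1) — true.
(d) Mon: |A| = 6, |A ∩ B| = 1; needs |A ∩ B| / |A| < 1/4 — true.
(e) Fri: |A| = 9, |A ∩ B| = 8; needs A ⊄ B (|A ∖ B| ≥ 1) — true.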